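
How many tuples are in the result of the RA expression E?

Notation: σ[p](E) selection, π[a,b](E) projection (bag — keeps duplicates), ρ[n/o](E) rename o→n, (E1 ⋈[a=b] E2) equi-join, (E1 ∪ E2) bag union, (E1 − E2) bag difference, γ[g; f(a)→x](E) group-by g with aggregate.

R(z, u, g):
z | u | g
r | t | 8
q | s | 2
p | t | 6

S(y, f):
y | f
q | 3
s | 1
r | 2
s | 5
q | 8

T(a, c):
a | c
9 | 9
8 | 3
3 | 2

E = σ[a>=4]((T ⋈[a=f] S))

Stepwise |·|:
  T → 3
  S → 5
  (T ⋈[a=f] S) → 2
  σ[a>=4]((T ⋈[a=f] S)) → 1

|E| = 1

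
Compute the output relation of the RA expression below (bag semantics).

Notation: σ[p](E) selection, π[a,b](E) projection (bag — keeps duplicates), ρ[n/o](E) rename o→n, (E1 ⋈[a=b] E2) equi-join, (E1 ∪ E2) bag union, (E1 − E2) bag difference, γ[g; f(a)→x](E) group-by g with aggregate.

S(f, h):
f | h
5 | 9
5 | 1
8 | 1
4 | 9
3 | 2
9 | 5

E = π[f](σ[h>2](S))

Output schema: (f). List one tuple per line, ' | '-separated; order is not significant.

Row counts bottom-up:
  S → 6
  σ[h>2](S) → 3
  π[f](σ[h>2](S)) → 3

== RESULT ==
f
4
5
9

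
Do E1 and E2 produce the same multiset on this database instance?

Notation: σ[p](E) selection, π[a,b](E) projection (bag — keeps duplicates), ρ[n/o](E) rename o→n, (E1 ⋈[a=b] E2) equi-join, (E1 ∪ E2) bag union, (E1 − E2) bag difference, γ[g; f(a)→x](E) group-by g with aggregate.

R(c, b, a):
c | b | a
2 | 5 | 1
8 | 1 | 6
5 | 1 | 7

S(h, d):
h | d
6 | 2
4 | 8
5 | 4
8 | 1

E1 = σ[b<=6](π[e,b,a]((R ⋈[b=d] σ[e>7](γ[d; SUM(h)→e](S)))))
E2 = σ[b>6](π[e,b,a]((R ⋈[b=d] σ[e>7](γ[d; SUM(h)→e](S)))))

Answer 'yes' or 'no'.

E1 stepwise |·|:
  R → 3
  S → 4
  γ[d; SUM(h)→e](S) → 4
  σ[e>7](γ[d; SUM(h)→e](S)) → 1
  (R ⋈[b=d] σ[e>7](γ[d; SUM(h)→e](S))) → 2
  π[e,b,a]((R ⋈[b=d] σ[e>7](γ[d; SUM(h)→e](S)))) → 2
  σ[b<=6](π[e,b,a]((R ⋈[b=d] σ[e>7](γ[d; SUM(h)→e](S))))) → 2
E2 stepwise |·|:
  R → 3
  S → 4
  γ[d; SUM(h)→e](S) → 4
  σ[e>7](γ[d; SUM(h)→e](S)) → 1
  (R ⋈[b=d] σ[e>7](γ[d; SUM(h)→e](S))) → 2
  π[e,b,a]((R ⋈[b=d] σ[e>7](γ[d; SUM(h)→e](S)))) → 2
  σ[b>6](π[e,b,a]((R ⋈[b=d] σ[e>7](γ[d; SUM(h)→e](S))))) → 0

E1 result:
e | b | a
8 | 1 | 6
8 | 1 | 7
E2 result:
e | b | a
(0 rows)
Witness: (8, 1, 6) appears 1× in E1 but 0× in E2.

no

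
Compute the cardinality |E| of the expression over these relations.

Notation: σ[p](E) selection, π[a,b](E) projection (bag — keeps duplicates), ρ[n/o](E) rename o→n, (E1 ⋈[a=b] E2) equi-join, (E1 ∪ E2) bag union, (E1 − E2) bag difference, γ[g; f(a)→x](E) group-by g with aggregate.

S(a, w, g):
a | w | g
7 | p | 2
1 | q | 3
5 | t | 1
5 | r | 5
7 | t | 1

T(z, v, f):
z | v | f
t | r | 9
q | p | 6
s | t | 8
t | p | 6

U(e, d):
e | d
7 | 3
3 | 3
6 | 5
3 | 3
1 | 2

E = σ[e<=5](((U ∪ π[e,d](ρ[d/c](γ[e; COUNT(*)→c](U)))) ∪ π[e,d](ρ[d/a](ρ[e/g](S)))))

Subexpression sizes:
  U → 5
  U → 5
  γ[e; COUNT(*)→c](U) → 4
  ρ[d/c](γ[e; COUNT(*)→c](U)) → 4
  π[e,d](ρ[d/c](γ[e; COUNT(*)→c](U))) → 4
  (U ∪ π[e,d](ρ[d/c](γ[e; COUNT(*)→c](U)))) → 9
  S → 5
  ρ[e/g](S) → 5
  ρ[d/a](ρ[e/g](S)) → 5
  π[e,d](ρ[d/a](ρ[e/g](S))) → 5
  ((U ∪ π[e,d](ρ[d/c](γ[e; COUNT(*)→c](U)))) ∪ π[e,d](ρ[d/a](ρ[e/g](S)))) → 14
  σ[e<=5](((U ∪ π[e,d](ρ[d/c](γ[e; COUNT(*)→c](U)))) ∪ π[e,d](ρ[d/a](ρ[e/g](S))))) → 10

|E| = 10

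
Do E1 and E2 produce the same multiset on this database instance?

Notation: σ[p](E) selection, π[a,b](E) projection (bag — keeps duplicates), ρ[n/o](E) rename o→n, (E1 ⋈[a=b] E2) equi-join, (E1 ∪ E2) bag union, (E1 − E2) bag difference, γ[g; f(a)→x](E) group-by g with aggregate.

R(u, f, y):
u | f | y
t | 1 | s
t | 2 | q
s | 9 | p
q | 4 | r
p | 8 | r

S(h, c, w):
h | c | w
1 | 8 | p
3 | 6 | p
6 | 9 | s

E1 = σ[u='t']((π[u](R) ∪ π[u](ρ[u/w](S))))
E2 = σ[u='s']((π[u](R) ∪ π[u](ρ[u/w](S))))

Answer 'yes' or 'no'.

E1 stepwise |·|:
  R → 5
  π[u](R) → 5
  S → 3
  ρ[u/w](S) → 3
  π[u](ρ[u/w](S)) → 3
  (π[u](R) ∪ π[u](ρ[u/w](S))) → 8
  σ[u='t']((π[u](R) ∪ π[u](ρ[u/w](S)))) → 2
E2 stepwise |·|:
  R → 5
  π[u](R) → 5
  S → 3
  ρ[u/w](S) → 3
  π[u](ρ[u/w](S)) → 3
  (π[u](R) ∪ π[u](ρ[u/w](S))) → 8
  σ[u='s']((π[u](R) ∪ π[u](ρ[u/w](S)))) → 2

E1 result:
u
t
t
E2 result:
u
s
s
Witness: ('t',) appears 2× in E1 but 0× in E2.

no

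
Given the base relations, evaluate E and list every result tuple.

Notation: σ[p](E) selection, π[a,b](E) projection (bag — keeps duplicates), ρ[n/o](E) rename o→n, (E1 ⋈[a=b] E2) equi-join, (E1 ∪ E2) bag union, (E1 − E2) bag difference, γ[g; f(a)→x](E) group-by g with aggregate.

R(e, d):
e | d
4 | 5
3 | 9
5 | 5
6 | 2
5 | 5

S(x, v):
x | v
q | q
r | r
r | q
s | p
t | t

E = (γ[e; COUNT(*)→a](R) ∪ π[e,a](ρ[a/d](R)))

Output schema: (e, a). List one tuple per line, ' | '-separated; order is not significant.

Subexpression sizes:
  R → 5
  γ[e; COUNT(*)→a](R) → 4
  R → 5
  ρ[a/d](R) → 5
  π[e,a](ρ[a/d](R)) → 5
  (γ[e; COUNT(*)→a](R) ∪ π[e,a](ρ[a/d](R))) → 9

== RESULT ==
e | a
3 | 1
3 | 9
4 | 1
4 | 5
5 | 2
5 | 5
5 | 5
6 | 1
6 | 2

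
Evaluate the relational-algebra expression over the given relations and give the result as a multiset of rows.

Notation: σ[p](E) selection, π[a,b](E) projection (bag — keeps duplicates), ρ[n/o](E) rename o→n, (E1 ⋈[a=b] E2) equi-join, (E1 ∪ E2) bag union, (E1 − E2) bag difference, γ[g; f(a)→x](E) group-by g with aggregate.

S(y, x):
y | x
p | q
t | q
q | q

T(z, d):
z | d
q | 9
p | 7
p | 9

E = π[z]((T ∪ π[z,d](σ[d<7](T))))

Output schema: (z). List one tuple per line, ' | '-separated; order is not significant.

Subexpression sizes:
  T → 3
  T → 3
  σ[d<7](T) → 0
  π[z,d](σ[d<7](T)) → 0
  (T ∪ π[z,d](σ[d<7](T))) → 3
  π[z]((T ∪ π[z,d](σ[d<7](T)))) → 3

== RESULT ==
z
p
p
q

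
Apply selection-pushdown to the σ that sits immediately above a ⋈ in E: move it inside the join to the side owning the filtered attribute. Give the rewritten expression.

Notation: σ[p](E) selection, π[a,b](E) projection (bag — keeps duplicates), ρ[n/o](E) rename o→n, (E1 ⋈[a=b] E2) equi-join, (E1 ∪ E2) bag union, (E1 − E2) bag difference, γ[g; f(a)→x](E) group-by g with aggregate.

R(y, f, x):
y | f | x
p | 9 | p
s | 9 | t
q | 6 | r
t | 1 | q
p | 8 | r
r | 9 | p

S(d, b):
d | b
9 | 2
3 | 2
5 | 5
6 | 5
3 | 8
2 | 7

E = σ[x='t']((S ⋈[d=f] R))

σ filters on x, owned by the right side.
E' = (S ⋈[d=f] σ[x='t'](R))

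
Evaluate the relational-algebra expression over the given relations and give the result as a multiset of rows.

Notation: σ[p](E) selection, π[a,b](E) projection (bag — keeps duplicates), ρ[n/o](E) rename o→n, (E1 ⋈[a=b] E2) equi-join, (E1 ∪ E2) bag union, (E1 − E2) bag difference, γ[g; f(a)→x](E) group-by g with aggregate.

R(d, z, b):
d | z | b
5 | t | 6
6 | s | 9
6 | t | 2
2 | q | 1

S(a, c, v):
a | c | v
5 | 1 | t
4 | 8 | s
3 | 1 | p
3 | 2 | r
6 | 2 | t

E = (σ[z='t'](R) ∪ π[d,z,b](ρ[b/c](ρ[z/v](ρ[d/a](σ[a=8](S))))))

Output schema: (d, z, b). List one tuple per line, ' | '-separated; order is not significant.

Subexpression sizes:
  R → 4
  σ[z='t'](R) → 2
  S → 5
  σ[a=8](S) → 0
  ρ[d/a](σ[a=8](S)) → 0
  ρ[z/v](ρ[d/a](σ[a=8](S))) → 0
  ρ[b/c](ρ[z/v](ρ[d/a](σ[a=8](S)))) → 0
  π[d,z,b](ρ[b/c](ρ[z/v](ρ[d/a](σ[a=8](S))))) → 0
  (σ[z='t'](R) ∪ π[d,z,b](ρ[b/c](ρ[z/v](ρ[d/a](σ[a=8](S)))))) → 2

== RESULT ==
d | z | b
5 | t | 6
6 | t | 2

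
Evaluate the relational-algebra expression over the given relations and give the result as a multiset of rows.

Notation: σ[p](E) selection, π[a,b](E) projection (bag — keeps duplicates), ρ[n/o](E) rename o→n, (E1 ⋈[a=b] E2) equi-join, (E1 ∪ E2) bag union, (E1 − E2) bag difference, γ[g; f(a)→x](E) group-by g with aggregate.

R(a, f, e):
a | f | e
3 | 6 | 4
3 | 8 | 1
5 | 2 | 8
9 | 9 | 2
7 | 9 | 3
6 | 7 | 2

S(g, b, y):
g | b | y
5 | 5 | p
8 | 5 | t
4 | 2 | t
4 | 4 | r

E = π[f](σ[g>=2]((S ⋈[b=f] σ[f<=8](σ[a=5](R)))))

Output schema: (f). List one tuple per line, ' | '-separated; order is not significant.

Subexpression sizes:
  S → 4
  R → 6
  σ[a=5](R) → 1
  σ[f<=8](σ[a=5](R)) → 1
  (S ⋈[b=f] σ[f<=8](σ[a=5](R))) → 1
  σ[g>=2]((S ⋈[b=f] σ[f<=8](σ[a=5](R)))) → 1
  π[f](σ[g>=2]((S ⋈[b=f] σ[f<=8](σ[a=5](R))))) → 1

== RESULT ==
f
2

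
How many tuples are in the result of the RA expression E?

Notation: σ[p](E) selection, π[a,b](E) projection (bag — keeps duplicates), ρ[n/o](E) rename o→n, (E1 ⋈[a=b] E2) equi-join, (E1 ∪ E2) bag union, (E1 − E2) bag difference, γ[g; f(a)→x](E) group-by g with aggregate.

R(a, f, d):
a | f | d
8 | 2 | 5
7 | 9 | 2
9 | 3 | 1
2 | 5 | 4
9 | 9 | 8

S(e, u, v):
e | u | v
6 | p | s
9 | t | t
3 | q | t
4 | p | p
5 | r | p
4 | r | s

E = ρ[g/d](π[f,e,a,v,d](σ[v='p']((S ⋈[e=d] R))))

Per-node cardinality:
  S → 6
  R → 5
  (S ⋈[e=d] R) → 3
  σ[v='p']((S ⋈[e=d] R)) → 2
  π[f,e,a,v,d](σ[v='p']((S ⋈[e=d] R))) → 2
  ρ[g/d](π[f,e,a,v,d](σ[v='p']((S ⋈[e=d] R)))) → 2

|E| = 2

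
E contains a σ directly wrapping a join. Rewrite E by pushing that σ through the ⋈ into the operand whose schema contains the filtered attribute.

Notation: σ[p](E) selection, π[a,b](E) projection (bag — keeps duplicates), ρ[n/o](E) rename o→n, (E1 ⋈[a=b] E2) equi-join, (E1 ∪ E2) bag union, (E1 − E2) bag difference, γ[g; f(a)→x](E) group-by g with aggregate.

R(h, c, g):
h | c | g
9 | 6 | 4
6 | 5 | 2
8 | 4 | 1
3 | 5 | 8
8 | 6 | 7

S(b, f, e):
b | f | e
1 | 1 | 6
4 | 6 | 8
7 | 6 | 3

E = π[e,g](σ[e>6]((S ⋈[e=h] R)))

σ filters on e, owned by the left side.
E' = π[e,g]((σ[e>6](S) ⋈[e=h] R))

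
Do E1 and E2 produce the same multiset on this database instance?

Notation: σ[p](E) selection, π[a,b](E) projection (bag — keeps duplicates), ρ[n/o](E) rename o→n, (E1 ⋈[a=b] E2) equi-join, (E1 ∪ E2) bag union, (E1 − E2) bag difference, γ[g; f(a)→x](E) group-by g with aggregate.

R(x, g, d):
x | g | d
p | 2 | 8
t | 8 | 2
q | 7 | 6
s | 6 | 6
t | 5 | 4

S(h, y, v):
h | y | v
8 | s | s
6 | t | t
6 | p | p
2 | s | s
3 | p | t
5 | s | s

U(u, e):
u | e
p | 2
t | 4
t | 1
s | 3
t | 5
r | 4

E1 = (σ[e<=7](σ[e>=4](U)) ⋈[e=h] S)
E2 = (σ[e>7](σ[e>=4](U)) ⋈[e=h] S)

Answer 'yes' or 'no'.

E1 stepwise |·|:
  U → 6
  σ[e>=4](U) → 3
  σ[e<=7](σ[e>=4](U)) → 3
  S → 6
  (σ[e<=7](σ[e>=4](U)) ⋈[e=h] S) → 1
E2 stepwise |·|:
  U → 6
  σ[e>=4](U) → 3
  σ[e>7](σ[e>=4](U)) → 0
  S → 6
  (σ[e>7](σ[e>=4](U)) ⋈[e=h] S) → 0

E1 result:
u | e | h | y | v
t | 5 | 5 | s | s
E2 result:
u | e | h | y | v
(0 rows)
Witness: ('t', 5, 5, 's', 's') appears 1× in E1 but 0× in E2.

no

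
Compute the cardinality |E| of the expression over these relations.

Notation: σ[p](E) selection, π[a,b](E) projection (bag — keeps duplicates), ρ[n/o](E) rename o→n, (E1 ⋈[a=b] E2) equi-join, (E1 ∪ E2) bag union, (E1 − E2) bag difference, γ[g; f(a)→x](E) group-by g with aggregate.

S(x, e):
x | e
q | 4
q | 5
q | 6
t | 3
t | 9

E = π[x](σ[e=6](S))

Per-node cardinality:
  S → 5
  σ[e=6](S) → 1
  π[x](σ[e=6](S)) → 1

|E| = 1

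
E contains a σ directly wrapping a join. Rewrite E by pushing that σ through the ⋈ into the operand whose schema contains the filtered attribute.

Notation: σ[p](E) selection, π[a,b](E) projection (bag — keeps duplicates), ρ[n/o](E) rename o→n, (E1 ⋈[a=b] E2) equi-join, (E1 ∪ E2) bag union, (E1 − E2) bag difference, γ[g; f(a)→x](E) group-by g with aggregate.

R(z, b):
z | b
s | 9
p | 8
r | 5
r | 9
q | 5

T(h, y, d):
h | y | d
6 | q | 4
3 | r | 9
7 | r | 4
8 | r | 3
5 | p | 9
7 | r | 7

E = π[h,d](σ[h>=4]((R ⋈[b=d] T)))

σ filters on h, owned by the right side.
E' = π[h,d]((R ⋈[b=d] σ[h>=4](T)))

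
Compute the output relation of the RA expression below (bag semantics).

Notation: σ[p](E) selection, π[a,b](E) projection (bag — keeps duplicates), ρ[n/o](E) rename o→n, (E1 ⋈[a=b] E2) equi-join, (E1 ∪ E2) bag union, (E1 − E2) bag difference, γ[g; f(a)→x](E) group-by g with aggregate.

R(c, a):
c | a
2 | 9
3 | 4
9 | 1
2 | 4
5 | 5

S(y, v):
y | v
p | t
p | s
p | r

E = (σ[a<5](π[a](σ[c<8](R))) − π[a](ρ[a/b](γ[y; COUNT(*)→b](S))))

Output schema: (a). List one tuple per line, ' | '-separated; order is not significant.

Per-node cardinality:
  R → 5
  σ[c<8](R) → 4
  π[a](σ[c<8](R)) → 4
  σ[a<5](π[a](σ[c<8](R))) → 2
  S → 3
  γ[y; COUNT(*)→b](S) → 1
  ρ[a/b](γ[y; COUNT(*)→b](S)) → 1
  π[a](ρ[a/b](γ[y; COUNT(*)→b](S))) → 1
  (σ[a<5](π[a](σ[c<8](R))) − π[a](ρ[a/b](γ[y; COUNT(*)→b](S)))) → 2

== RESULT ==
a
4
4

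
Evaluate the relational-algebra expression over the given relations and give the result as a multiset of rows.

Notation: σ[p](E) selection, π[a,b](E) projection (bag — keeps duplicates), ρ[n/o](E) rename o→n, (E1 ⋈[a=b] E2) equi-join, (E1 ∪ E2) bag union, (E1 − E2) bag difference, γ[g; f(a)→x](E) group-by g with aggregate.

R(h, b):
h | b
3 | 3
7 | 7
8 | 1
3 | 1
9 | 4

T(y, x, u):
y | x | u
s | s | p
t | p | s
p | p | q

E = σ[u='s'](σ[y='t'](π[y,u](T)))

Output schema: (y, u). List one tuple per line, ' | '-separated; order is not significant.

Per-node cardinality:
  T → 3
  π[y,u](T) → 3
  σ[y='t'](π[y,u](T)) → 1
  σ[u='s'](σ[y='t'](π[y,u](T))) → 1

== RESULT ==
y | u
t | s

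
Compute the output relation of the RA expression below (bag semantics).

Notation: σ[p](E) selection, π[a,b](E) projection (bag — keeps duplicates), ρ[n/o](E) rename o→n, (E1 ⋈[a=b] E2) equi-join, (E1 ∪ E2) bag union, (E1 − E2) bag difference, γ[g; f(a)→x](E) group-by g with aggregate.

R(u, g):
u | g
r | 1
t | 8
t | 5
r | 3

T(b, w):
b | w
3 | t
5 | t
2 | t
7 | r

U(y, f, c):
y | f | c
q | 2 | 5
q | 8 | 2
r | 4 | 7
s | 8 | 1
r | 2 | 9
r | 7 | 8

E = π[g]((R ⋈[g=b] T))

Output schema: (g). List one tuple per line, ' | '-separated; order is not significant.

Stepwise |·|:
  R → 4
  T → 4
  (R ⋈[g=b] T) → 2
  π[g]((R ⋈[g=b] T)) → 2

== RESULT ==
g
3
5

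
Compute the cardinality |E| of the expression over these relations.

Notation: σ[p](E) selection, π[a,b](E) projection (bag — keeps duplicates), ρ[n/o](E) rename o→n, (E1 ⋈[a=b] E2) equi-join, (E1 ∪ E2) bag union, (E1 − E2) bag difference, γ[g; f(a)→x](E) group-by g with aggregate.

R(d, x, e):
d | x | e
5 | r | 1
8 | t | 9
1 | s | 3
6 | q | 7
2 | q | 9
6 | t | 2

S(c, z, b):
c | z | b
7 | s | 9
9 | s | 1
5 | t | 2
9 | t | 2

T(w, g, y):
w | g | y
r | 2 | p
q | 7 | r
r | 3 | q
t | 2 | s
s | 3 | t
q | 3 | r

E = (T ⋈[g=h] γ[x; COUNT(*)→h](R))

Row counts bottom-up:
  T → 6
  R → 6
  γ[x; COUNT(*)→h](R) → 4
  (T ⋈[g=h] γ[x; COUNT(*)→h](R)) → 4

|E| = 4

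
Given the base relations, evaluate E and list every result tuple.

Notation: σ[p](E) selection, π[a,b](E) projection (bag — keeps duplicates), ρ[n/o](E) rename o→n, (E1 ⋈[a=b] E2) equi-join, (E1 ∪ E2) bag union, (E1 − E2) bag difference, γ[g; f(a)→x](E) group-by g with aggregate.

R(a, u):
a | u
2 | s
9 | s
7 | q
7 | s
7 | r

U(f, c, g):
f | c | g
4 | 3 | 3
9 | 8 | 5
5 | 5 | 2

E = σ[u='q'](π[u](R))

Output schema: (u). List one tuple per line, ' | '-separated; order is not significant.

Per-node cardinality:
  R → 5
  π[u](R) → 5
  σ[u='q'](π[u](R)) → 1

== RESULT ==
u
q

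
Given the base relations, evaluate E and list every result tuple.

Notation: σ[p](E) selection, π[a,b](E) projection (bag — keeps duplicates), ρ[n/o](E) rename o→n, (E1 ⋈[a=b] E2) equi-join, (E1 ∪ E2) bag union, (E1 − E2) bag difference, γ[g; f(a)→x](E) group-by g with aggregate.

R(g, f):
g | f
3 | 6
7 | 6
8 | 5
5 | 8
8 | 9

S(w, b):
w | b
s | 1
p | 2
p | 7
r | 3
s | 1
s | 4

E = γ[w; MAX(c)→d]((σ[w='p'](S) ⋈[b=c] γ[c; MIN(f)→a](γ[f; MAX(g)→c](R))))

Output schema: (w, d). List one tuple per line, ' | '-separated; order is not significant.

Per-node cardinality:
  S → 6
  σ[w='p'](S) → 2
  R → 5
  γ[f; MAX(g)→c](R) → 4
  γ[c; MIN(f)→a](γ[f; MAX(g)→c](R)) → 3
  (σ[w='p'](S) ⋈[b=c] γ[c; MIN(f)→a](γ[f; MAX(g)→c](R))) → 1
  γ[w; MAX(c)→d]((σ[w='p'](S) ⋈[b=c] γ[c; MIN(f)→a](γ[f; MAX(g)→c](R)))) → 1

== RESULT ==
w | d
p | 7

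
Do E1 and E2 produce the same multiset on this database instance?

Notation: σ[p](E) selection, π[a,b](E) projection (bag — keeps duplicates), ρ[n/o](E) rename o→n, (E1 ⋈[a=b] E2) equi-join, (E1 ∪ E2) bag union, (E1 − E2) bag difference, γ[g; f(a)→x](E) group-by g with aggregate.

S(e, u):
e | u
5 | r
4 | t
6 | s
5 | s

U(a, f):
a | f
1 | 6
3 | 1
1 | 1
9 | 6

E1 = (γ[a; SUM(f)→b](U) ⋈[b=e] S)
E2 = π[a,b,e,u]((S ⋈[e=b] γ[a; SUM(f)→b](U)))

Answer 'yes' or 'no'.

E1 row counts bottom-up:
  U → 4
  γ[a; SUM(f)→b](U) → 3
  S → 4
  (γ[a; SUM(f)→b](U) ⋈[b=e] S) → 1
E2 row counts bottom-up:
  S → 4
  U → 4
  γ[a; SUM(f)→b](U) → 3
  (S ⋈[e=b] γ[a; SUM(f)→b](U)) → 1
  π[a,b,e,u]((S ⋈[e=b] γ[a; SUM(f)→b](U))) → 1

E1 and E2 produce the same multiset:
a | b | e | u
9 | 6 | 6 | s

yes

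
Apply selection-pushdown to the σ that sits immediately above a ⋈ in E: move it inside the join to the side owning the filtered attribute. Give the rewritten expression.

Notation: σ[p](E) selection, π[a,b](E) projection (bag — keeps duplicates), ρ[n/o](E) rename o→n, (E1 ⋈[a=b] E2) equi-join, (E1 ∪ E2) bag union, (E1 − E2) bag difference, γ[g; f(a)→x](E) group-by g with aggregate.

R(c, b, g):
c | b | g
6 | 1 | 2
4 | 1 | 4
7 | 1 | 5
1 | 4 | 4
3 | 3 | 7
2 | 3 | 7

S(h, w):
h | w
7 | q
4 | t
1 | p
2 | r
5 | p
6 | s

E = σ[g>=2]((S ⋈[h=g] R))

σ filters on g, owned by the right side.
E' = (S ⋈[h=g] σ[g>=2](R))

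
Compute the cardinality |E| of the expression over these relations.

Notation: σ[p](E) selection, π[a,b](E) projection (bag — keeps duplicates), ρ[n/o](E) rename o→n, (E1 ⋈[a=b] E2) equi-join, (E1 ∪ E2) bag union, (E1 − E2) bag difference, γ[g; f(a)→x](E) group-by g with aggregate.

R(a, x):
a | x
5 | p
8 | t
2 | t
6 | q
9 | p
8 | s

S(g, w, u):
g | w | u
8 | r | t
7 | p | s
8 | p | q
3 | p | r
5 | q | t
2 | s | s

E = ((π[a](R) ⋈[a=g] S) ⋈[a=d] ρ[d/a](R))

Row counts bottom-up:
  R → 6
  π[a](R) → 6
  S → 6
  (π[a](R) ⋈[a=g] S) → 6
  R → 6
  ρ[d/a](R) → 6
  ((π[a](R) ⋈[a=g] S) ⋈[a=d] ρ[d/a](R)) → 10

|E| = 10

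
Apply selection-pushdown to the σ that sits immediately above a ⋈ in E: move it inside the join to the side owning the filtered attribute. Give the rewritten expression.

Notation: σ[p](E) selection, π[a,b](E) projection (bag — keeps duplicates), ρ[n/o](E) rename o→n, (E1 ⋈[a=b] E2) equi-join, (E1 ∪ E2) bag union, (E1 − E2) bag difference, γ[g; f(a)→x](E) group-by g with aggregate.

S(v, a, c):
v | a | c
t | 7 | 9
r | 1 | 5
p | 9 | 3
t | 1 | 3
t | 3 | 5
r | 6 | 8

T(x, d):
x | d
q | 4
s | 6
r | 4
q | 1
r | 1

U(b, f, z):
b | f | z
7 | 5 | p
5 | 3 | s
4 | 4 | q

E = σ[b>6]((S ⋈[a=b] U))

σ filters on b, owned by the right side.
E' = (S ⋈[a=b] σ[b>6](U))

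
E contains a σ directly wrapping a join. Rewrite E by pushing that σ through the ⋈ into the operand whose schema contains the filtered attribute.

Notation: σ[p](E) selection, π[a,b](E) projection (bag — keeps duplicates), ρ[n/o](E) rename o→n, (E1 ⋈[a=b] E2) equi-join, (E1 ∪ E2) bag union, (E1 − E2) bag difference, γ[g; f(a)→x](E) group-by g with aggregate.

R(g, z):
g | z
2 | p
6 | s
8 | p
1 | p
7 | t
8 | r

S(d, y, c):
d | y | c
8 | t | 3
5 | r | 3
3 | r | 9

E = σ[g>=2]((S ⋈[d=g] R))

σ filters on g, owned by the right side.
E' = (S ⋈[d=g] σ[g>=2](R))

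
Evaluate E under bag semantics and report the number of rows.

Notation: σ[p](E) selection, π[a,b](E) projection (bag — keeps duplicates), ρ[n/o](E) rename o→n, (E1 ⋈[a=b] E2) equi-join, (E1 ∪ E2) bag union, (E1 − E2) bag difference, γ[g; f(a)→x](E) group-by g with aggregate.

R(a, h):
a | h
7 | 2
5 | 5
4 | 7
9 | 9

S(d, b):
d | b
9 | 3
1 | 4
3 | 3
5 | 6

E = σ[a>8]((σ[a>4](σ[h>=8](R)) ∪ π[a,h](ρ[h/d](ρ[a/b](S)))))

Stepwise |·|:
  R → 4
  σ[h>=8](R) → 1
  σ[a>4](σ[h>=8](R)) → 1
  S → 4
  ρ[a/b](S) → 4
  ρ[h/d](ρ[a/b](S)) → 4
  π[a,h](ρ[h/d](ρ[a/b](S))) → 4
  (σ[a>4](σ[h>=8](R)) ∪ π[a,h](ρ[h/d](ρ[a/b](S)))) → 5
  σ[a>8]((σ[a>4](σ[h>=8](R)) ∪ π[a,h](ρ[h/d](ρ[a/b](S))))) → 1

|E| = 1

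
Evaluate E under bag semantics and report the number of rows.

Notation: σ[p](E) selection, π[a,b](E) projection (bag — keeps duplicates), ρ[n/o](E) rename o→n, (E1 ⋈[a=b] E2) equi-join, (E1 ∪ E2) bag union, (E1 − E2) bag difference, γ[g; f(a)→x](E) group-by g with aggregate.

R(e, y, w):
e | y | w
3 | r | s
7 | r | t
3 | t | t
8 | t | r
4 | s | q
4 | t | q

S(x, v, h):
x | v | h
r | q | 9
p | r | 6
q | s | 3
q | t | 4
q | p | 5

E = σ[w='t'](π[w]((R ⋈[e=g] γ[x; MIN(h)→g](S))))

Row counts bottom-up:
  R → 6
  S → 5
  γ[x; MIN(h)→g](S) → 3
  (R ⋈[e=g] γ[x; MIN(h)→g](S)) → 2
  π[w]((R ⋈[e=g] γ[x; MIN(h)→g](S))) → 2
  σ[w='t'](π[w]((R ⋈[e=g] γ[x; MIN(h)→g](S)))) → 1

|E| = 1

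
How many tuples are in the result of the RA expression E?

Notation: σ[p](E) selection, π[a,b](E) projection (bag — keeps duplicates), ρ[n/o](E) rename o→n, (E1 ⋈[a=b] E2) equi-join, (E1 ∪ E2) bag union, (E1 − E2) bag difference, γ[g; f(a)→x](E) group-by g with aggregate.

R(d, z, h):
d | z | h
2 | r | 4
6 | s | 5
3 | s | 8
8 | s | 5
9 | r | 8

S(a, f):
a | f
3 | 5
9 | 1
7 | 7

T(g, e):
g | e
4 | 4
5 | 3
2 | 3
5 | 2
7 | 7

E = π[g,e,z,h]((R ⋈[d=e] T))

Per-node cardinality:
  R → 5
  T → 5
  (R ⋈[d=e] T) → 3
  π[g,e,z,h]((R ⋈[d=e] T)) → 3

|E| = 3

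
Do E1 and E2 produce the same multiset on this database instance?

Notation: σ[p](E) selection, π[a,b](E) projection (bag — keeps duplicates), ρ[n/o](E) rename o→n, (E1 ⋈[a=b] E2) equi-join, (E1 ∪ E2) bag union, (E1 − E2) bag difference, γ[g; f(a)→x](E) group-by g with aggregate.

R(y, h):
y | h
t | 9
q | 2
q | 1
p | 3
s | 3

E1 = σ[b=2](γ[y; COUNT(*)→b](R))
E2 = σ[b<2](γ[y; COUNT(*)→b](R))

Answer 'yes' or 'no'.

E1 subexpression sizes:
  R → 5
  γ[y; COUNT(*)→b](R) → 4
  σ[b=2](γ[y; COUNT(*)→b](R)) → 1
E2 subexpression sizes:
  R → 5
  γ[y; COUNT(*)→b](R) → 4
  σ[b<2](γ[y; COUNT(*)→b](R)) → 3

E1 result:
y | b
q | 2
E2 result:
y | b
p | 1
s | 1
t | 1
Witness: ('s', 1) appears 0× in E1 but 1× in E2.

no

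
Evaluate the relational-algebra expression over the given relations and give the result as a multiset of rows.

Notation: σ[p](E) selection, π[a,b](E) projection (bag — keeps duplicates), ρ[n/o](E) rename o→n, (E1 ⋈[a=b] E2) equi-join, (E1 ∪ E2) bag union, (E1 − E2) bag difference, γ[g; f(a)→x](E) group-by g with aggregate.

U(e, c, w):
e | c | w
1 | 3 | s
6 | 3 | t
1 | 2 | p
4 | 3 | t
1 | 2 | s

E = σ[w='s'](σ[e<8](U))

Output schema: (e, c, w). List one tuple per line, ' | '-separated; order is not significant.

Per-node cardinality:
  U → 5
  σ[e<8](U) → 5
  σ[w='s'](σ[e<8](U)) → 2

== RESULT ==
e | c | w
1 | 2 | s
1 | 3 | s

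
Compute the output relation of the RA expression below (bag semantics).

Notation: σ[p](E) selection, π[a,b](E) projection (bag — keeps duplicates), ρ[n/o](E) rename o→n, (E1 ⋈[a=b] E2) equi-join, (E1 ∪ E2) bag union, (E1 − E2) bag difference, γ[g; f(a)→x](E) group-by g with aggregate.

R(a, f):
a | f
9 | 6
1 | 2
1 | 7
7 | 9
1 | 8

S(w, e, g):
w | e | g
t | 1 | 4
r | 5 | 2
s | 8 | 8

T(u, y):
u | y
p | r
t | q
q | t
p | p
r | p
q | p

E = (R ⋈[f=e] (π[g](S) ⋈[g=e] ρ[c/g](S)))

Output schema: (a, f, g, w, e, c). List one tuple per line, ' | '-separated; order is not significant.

Row counts bottom-up:
  R → 5
  S → 3
  π[g](S) → 3
  S → 3
  ρ[c/g](S) → 3
  (π[g](S) ⋈[g=e] ρ[c/g](S)) → 1
  (R ⋈[f=e] (π[g](S) ⋈[g=e] ρ[c/g](S))) → 1

== RESULT ==
a | f | g | w | e | c
1 | 8 | 8 | s | 8 | 8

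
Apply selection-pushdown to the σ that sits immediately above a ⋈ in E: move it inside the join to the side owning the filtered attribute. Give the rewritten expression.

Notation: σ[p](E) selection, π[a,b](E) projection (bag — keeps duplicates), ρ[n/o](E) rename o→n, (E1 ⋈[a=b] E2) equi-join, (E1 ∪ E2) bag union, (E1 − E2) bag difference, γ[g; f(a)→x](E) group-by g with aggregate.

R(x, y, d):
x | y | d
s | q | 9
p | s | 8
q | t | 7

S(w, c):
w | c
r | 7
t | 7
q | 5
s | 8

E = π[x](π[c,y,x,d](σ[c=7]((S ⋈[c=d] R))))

σ filters on c, owned by the left side.
E' = π[x](π[c,y,x,d]((σ[c=7](S) ⋈[c=d] R)))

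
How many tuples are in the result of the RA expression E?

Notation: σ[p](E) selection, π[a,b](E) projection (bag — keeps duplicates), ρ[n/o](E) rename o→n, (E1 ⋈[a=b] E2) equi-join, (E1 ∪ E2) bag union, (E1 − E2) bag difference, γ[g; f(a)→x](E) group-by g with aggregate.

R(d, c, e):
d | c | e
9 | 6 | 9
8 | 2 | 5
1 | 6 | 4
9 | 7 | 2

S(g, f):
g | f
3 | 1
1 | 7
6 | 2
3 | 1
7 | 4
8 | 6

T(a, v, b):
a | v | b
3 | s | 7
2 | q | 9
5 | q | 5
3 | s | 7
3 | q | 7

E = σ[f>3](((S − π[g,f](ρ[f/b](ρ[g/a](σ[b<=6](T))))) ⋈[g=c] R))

Stepwise |·|:
  S → 6
  T → 5
  σ[b<=6](T) → 1
  ρ[g/a](σ[b<=6](T)) → 1
  ρ[f/b](ρ[g/a](σ[b<=6](T))) → 1
  π[g,f](ρ[f/b](ρ[g/a](σ[b<=6](T)))) → 1
  (S − π[g,f](ρ[f/b](ρ[g/a](σ[b<=6](T))))) → 6
  R → 4
  ((S − π[g,f](ρ[f/b](ρ[g/a](σ[b<=6](T))))) ⋈[g=c] R) → 3
  σ[f>3](((S − π[g,f](ρ[f/b](ρ[g/a](σ[b<=6](T))))) ⋈[g=c] R)) → 1

|E| = 1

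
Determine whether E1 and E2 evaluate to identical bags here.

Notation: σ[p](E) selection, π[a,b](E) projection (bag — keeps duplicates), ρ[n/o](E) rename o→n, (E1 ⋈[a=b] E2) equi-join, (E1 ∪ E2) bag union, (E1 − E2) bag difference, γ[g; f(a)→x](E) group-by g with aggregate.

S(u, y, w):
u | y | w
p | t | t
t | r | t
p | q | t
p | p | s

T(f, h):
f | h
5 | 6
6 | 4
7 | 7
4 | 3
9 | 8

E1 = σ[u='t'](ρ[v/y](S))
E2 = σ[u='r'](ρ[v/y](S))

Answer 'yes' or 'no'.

E1 subexpression sizes:
  S → 4
  ρ[v/y](S) → 4
  σ[u='t'](ρ[v/y](S)) → 1
E2 subexpression sizes:
  S → 4
  ρ[v/y](S) → 4
  σ[u='r'](ρ[v/y](S)) → 0

E1 result:
u | v | w
t | r | t
E2 result:
u | v | w
(0 rows)
Witness: ('t', 'r', 't') appears 1× in E1 but 0× in E2.

no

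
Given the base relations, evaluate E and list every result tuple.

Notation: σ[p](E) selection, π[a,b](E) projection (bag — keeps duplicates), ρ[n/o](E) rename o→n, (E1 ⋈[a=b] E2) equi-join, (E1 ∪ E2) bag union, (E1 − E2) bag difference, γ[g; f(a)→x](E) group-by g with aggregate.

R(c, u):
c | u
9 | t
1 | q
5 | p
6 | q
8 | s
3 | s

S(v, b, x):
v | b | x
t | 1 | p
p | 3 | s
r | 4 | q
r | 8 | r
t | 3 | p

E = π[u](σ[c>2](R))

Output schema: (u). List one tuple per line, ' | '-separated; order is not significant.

Subexpression sizes:
  R → 6
  σ[c>2](R) → 5
  π[u](σ[c>2](R)) → 5

== RESULT ==
u
p
q
s
s
t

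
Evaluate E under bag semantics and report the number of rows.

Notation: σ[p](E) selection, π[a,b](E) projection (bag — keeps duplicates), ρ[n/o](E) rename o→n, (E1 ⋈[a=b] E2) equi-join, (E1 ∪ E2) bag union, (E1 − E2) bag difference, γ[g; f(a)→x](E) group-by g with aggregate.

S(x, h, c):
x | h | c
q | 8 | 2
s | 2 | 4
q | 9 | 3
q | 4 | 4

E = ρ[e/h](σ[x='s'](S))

Subexpression sizes:
  S → 4
  σ[x='s'](S) → 1
  ρ[e/h](σ[x='s'](S)) → 1

|E| = 1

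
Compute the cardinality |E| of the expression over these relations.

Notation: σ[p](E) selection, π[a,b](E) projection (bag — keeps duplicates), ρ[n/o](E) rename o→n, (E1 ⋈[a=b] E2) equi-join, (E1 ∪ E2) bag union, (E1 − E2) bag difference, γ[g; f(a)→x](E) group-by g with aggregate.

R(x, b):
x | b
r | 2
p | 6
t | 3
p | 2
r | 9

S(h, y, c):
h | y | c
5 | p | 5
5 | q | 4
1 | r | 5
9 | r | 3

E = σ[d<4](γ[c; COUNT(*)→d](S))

Per-node cardinality:
  S → 4
  γ[c; COUNT(*)→d](S) → 3
  σ[d<4](γ[c; COUNT(*)→d](S)) → 3

|E| = 3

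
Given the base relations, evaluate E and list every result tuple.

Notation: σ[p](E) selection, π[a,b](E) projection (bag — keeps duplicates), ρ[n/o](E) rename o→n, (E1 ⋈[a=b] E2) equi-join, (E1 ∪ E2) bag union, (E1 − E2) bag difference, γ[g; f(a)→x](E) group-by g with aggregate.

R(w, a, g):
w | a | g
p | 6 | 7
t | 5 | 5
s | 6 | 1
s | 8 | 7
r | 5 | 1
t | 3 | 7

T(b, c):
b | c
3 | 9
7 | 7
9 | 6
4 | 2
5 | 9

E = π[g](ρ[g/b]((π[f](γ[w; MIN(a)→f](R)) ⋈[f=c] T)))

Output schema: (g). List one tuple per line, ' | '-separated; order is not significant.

Stepwise |·|:
  R → 6
  γ[w; MIN(a)→f](R) → 4
  π[f](γ[w; MIN(a)→f](R)) → 4
  T → 5
  (π[f](γ[w; MIN(a)→f](R)) ⋈[f=c] T) → 2
  ρ[g/b]((π[f](γ[w; MIN(a)→f](R)) ⋈[f=c] T)) → 2
  π[g](ρ[g/b]((π[f](γ[w; MIN(a)→f](R)) ⋈[f=c] T))) → 2

== RESULT ==
g
9
9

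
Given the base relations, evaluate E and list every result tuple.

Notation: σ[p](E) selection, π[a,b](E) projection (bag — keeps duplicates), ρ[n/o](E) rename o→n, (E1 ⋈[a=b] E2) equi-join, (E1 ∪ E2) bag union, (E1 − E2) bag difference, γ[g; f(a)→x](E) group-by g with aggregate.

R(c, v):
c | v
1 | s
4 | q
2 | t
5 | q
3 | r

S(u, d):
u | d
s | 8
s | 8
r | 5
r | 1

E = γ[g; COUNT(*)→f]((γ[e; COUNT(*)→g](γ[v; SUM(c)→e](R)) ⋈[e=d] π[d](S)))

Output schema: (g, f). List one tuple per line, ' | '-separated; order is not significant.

Row counts bottom-up:
  R → 5
  γ[v; SUM(c)→e](R) → 4
  γ[e; COUNT(*)→g](γ[v; SUM(c)→e](R)) → 4
  S → 4
  π[d](S) → 4
  (γ[e; COUNT(*)→g](γ[v; SUM(c)→e](R)) ⋈[e=d] π[d](S)) → 1
  γ[g; COUNT(*)→f]((γ[e; COUNT(*)→g](γ[v; SUM(c)→e](R)) ⋈[e=d] π[d](S))) → 1

== RESULT ==
g | f
1 | 1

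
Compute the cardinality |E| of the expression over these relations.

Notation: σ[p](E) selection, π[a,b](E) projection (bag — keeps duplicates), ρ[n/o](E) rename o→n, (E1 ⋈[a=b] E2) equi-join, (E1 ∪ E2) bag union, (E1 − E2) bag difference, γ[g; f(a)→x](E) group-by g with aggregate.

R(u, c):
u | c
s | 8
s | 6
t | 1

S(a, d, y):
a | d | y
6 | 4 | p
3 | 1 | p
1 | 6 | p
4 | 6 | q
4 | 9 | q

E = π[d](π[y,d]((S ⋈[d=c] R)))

Stepwise |·|:
  S → 5
  R → 3
  (S ⋈[d=c] R) → 3
  π[y,d]((S ⋈[d=c] R)) → 3
  π[d](π[y,d]((S ⋈[d=c] R))) → 3

|E| = 3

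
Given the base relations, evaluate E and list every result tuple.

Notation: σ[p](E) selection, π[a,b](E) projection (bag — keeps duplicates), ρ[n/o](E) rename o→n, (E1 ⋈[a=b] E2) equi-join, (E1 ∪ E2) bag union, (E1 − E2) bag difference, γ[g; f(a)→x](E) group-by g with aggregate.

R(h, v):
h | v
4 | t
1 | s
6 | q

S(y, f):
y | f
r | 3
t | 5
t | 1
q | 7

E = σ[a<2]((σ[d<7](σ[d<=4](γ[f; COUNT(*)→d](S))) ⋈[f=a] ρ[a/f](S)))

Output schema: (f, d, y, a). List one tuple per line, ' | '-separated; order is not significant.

Per-node cardinality:
  S → 4
  γ[f; COUNT(*)→d](S) → 4
  σ[d<=4](γ[f; COUNT(*)→d](S)) → 4
  σ[d<7](σ[d<=4](γ[f; COUNT(*)→d](S))) → 4
  S → 4
  ρ[a/f](S) → 4
  (σ[d<7](σ[d<=4](γ[f; COUNT(*)→d](S))) ⋈[f=a] ρ[a/f](S)) → 4
  σ[a<2]((σ[d<7](σ[d<=4](γ[f; COUNT(*)→d](S))) ⋈[f=a] ρ[a/f](S))) → 1

== RESULT ==
f | d | y | a
1 | 1 | t | 1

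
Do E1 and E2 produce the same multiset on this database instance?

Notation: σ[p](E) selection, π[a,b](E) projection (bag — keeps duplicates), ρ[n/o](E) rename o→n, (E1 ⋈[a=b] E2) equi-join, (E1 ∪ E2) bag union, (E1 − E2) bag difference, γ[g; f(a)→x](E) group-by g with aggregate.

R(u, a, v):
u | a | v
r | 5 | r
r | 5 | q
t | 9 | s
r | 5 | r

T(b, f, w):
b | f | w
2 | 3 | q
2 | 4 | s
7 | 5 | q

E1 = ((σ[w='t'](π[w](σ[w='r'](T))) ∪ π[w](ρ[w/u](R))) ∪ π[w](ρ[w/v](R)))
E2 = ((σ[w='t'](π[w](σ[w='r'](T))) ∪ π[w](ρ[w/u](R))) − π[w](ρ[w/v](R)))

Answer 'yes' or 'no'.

E1 per-node cardinality:
  T → 3
  σ[w='r'](T) → 0
  π[w](σ[w='r'](T)) → 0
  σ[w='t'](π[w](σ[w='r'](T))) → 0
  R → 4
  ρ[w/u](R) → 4
  π[w](ρ[w/u](R)) → 4
  (σ[w='t'](π[w](σ[w='r'](T))) ∪ π[w](ρ[w/u](R))) → 4
  R → 4
  ρ[w/v](R) → 4
  π[w](ρ[w/v](R)) → 4
  ((σ[w='t'](π[w](σ[w='r'](T))) ∪ π[w](ρ[w/u](R))) ∪ π[w](ρ[w/v](R))) → 8
E2 per-node cardinality:
  T → 3
  σ[w='r'](T) → 0
  π[w](σ[w='r'](T)) → 0
  σ[w='t'](π[w](σ[w='r'](T))) → 0
  R → 4
  ρ[w/u](R) → 4
  π[w](ρ[w/u](R)) → 4
  (σ[w='t'](π[w](σ[w='r'](T))) ∪ π[w](ρ[w/u](R))) → 4
  R → 4
  ρ[w/v](R) → 4
  π[w](ρ[w/v](R)) → 4
  ((σ[w='t'](π[w](σ[w='r'](T))) ∪ π[w](ρ[w/u](R))) − π[w](ρ[w/v](R))) → 2

E1 result:
w
q
r
r
r
r
r
s
t
E2 result:
w
r
t
Witness: ('q',) appears 1× in E1 but 0× in E2.

no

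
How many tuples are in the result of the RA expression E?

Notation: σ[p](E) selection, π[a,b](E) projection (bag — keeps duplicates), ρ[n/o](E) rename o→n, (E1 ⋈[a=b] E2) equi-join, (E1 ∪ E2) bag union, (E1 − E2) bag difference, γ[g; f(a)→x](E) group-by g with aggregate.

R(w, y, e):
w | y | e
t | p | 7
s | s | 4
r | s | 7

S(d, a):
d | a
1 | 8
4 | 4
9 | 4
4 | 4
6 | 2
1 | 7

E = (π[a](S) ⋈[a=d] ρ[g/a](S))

Row counts bottom-up:
  S → 6
  π[a](S) → 6
  S → 6
  ρ[g/a](S) → 6
  (π[a](S) ⋈[a=d] ρ[g/a](S)) → 6

|E| = 6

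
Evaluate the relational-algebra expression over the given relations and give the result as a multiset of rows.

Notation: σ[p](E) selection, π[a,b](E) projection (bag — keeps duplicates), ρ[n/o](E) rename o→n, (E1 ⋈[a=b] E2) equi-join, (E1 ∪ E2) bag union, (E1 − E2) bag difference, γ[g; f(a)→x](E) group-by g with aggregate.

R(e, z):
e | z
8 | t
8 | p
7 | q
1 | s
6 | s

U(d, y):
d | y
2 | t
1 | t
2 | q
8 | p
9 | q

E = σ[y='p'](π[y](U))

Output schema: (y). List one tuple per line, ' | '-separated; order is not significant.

Stepwise |·|:
  U → 5
  π[y](U) → 5
  σ[y='p'](π[y](U)) → 1

== RESULT ==
y
p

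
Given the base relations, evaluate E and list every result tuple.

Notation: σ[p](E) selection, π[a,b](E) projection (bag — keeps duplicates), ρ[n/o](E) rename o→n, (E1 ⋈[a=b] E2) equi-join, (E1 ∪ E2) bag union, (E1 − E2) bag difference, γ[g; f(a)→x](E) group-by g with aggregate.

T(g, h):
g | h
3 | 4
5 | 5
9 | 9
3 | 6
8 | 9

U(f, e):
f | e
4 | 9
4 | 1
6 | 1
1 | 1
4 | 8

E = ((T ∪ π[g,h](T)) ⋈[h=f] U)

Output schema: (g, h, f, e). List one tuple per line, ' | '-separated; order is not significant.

Per-node cardinality:
  T → 5
  T → 5
  π[g,h](T) → 5
  (T ∪ π[g,h](T)) → 10
  U → 5
  ((T ∪ π[g,h](T)) ⋈[h=f] U) → 8

== RESULT ==
g | h | f | e
3 | 4 | 4 | 1
3 | 4 | 4 | 1
3 | 4 | 4 | 8
3 | 4 | 4 | 8
3 | 4 | 4 | 9
3 | 4 | 4 | 9
3 | 6 | 6 | 1
3 | 6 | 6 | 1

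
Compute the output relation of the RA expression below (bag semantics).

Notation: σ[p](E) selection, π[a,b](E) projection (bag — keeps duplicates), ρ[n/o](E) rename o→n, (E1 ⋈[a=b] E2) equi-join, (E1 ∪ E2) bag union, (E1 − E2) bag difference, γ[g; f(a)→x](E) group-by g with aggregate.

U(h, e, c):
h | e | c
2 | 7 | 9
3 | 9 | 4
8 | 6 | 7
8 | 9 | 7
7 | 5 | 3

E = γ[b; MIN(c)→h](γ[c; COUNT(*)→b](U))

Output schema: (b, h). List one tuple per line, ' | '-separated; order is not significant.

Row counts bottom-up:
  U → 5
  γ[c; COUNT(*)→b](U) → 4
  γ[b; MIN(c)→h](γ[c; COUNT(*)→b](U)) → 2

== RESULT ==
b | h
1 | 3
2 | 7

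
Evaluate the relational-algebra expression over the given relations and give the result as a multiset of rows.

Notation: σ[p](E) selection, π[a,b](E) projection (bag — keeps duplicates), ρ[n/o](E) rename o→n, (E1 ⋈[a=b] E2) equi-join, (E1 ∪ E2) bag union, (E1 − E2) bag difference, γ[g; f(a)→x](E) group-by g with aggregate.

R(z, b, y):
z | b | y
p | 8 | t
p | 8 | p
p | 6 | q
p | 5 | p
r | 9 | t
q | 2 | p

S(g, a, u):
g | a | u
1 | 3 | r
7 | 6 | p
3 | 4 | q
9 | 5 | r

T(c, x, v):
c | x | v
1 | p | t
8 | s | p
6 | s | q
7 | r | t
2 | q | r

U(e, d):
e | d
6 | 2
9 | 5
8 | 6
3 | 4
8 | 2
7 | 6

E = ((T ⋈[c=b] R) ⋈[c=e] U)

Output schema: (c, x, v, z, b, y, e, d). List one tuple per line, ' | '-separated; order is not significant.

Row counts bottom-up:
  T → 5
  R → 6
  (T ⋈[c=b] R) → 4
  U → 6
  ((T ⋈[c=b] R) ⋈[c=e] U) → 5

== RESULT ==
c | x | v | z | b | y | e | d
6 | s | q | p | 6 | q | 6 | 2
8 | s | p | p | 8 | p | 8 | 2
8 | s | p | p | 8 | p | 8 | 6
8 | s | p | p | 8 | t | 8 | 2
8 | s | p | p | 8 | t | 8 | 6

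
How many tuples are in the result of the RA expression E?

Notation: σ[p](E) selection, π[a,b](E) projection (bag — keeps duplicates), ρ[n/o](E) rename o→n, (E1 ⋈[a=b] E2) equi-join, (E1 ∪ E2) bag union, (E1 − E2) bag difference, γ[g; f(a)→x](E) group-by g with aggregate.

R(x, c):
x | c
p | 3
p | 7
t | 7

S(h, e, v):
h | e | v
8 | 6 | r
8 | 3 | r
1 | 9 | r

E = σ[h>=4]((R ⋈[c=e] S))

Per-node cardinality:
  R → 3
  S → 3
  (R ⋈[c=e] S) → 1
  σ[h>=4]((R ⋈[c=e] S)) → 1

|E| = 1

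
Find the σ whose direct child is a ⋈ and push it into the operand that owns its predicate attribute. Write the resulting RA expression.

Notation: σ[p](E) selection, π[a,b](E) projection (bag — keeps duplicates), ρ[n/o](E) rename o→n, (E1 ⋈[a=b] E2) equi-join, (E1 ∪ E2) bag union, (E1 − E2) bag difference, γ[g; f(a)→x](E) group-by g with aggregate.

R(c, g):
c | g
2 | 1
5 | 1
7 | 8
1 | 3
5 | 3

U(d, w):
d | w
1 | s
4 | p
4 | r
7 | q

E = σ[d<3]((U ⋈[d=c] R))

σ filters on d, owned by the left side.
E' = (σ[d<3](U) ⋈[d=c] R)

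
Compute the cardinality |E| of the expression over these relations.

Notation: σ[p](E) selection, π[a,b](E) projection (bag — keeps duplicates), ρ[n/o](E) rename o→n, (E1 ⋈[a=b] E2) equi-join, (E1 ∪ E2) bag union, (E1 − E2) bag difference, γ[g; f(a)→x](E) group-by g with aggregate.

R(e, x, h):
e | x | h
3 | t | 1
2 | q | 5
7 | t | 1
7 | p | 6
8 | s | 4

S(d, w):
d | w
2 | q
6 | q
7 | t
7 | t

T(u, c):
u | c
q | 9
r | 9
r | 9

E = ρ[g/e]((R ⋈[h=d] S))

Stepwise |·|:
  R → 5
  S → 4
  (R ⋈[h=d] S) → 1
  ρ[g/e]((R ⋈[h=d] S)) → 1

|E| = 1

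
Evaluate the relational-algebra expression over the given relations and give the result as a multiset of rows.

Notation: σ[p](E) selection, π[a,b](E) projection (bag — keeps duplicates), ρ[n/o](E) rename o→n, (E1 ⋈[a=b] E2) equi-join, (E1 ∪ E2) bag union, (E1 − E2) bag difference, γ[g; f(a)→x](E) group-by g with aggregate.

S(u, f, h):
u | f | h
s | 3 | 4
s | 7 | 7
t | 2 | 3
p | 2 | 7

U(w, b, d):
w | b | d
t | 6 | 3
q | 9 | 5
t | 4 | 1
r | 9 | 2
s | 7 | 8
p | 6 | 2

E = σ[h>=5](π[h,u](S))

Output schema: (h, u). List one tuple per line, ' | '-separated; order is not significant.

Stepwise |·|:
  S → 4
  π[h,u](S) → 4
  σ[h>=5](π[h,u](S)) → 2

== RESULT ==
h | u
7 | p
7 | s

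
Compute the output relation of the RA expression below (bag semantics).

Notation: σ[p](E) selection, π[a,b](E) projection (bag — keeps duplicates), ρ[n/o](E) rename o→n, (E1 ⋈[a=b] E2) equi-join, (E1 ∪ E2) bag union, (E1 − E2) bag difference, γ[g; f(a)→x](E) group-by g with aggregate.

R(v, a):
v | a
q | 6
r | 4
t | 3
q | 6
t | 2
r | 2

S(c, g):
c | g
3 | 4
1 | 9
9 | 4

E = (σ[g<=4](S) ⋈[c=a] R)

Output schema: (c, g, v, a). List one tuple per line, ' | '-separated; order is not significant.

Stepwise |·|:
  S → 3
  σ[g<=4](S) → 2
  R → 6
  (σ[g<=4](S) ⋈[c=a] R) → 1

== RESULT ==
c | g | v | a
3 | 4 | t | 3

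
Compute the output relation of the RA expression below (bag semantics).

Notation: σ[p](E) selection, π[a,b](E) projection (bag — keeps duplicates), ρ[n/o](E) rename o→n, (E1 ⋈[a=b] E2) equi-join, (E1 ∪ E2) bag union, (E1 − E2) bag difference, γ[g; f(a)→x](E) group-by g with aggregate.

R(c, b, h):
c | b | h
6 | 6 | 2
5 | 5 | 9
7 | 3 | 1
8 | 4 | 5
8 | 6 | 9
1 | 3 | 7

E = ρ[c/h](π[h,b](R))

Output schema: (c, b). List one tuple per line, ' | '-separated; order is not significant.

Per-node cardinality:
  R → 6
  π[h,b](R) → 6
  ρ[c/h](π[h,b](R)) → 6

== RESULT ==
c | b
1 | 3
2 | 6
5 | 4
7 | 3
9 | 5
9 | 6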